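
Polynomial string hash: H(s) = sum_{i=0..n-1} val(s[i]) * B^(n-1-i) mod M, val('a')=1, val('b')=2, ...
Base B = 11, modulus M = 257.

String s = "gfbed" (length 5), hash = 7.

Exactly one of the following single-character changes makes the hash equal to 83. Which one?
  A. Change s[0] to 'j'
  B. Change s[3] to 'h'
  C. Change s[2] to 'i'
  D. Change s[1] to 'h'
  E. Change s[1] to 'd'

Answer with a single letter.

Option A: s[0]='g'->'j', delta=(10-7)*11^4 mod 257 = 233, hash=7+233 mod 257 = 240
Option B: s[3]='e'->'h', delta=(8-5)*11^1 mod 257 = 33, hash=7+33 mod 257 = 40
Option C: s[2]='b'->'i', delta=(9-2)*11^2 mod 257 = 76, hash=7+76 mod 257 = 83 <-- target
Option D: s[1]='f'->'h', delta=(8-6)*11^3 mod 257 = 92, hash=7+92 mod 257 = 99
Option E: s[1]='f'->'d', delta=(4-6)*11^3 mod 257 = 165, hash=7+165 mod 257 = 172

Answer: C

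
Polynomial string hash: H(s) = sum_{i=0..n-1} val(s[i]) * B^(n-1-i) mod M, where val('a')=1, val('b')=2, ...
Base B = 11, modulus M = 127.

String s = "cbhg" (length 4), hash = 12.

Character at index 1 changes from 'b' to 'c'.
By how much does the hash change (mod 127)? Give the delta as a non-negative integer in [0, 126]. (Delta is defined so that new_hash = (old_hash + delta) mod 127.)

Answer: 121

Derivation:
Delta formula: (val(new) - val(old)) * B^(n-1-k) mod M
  val('c') - val('b') = 3 - 2 = 1
  B^(n-1-k) = 11^2 mod 127 = 121
  Delta = 1 * 121 mod 127 = 121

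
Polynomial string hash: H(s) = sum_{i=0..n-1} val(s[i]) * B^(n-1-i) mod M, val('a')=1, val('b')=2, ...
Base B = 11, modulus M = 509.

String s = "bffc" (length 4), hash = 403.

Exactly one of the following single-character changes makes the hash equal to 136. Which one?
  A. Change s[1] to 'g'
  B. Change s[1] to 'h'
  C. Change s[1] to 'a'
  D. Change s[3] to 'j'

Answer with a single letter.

Option A: s[1]='f'->'g', delta=(7-6)*11^2 mod 509 = 121, hash=403+121 mod 509 = 15
Option B: s[1]='f'->'h', delta=(8-6)*11^2 mod 509 = 242, hash=403+242 mod 509 = 136 <-- target
Option C: s[1]='f'->'a', delta=(1-6)*11^2 mod 509 = 413, hash=403+413 mod 509 = 307
Option D: s[3]='c'->'j', delta=(10-3)*11^0 mod 509 = 7, hash=403+7 mod 509 = 410

Answer: B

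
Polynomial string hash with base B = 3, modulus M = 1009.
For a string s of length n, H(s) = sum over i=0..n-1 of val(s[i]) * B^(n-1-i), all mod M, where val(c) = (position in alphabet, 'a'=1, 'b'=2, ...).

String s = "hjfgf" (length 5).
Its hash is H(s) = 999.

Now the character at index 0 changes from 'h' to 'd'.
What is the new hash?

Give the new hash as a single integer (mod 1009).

val('h') = 8, val('d') = 4
Position k = 0, exponent = n-1-k = 4
B^4 mod M = 3^4 mod 1009 = 81
Delta = (4 - 8) * 81 mod 1009 = 685
New hash = (999 + 685) mod 1009 = 675

Answer: 675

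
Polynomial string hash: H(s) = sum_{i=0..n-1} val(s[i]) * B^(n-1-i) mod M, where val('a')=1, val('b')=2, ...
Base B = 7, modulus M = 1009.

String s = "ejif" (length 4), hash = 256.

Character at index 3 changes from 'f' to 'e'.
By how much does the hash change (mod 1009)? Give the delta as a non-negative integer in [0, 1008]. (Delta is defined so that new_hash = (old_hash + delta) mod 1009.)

Answer: 1008

Derivation:
Delta formula: (val(new) - val(old)) * B^(n-1-k) mod M
  val('e') - val('f') = 5 - 6 = -1
  B^(n-1-k) = 7^0 mod 1009 = 1
  Delta = -1 * 1 mod 1009 = 1008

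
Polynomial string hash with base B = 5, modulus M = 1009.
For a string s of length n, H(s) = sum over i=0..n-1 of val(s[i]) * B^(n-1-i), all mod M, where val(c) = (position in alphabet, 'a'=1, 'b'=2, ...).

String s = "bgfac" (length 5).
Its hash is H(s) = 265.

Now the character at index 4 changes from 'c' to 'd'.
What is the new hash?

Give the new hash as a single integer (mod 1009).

val('c') = 3, val('d') = 4
Position k = 4, exponent = n-1-k = 0
B^0 mod M = 5^0 mod 1009 = 1
Delta = (4 - 3) * 1 mod 1009 = 1
New hash = (265 + 1) mod 1009 = 266

Answer: 266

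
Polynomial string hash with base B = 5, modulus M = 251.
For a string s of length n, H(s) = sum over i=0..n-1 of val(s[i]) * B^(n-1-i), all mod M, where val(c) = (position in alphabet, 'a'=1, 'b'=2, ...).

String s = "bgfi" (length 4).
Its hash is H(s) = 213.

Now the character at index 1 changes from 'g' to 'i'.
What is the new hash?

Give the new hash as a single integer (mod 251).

Answer: 12

Derivation:
val('g') = 7, val('i') = 9
Position k = 1, exponent = n-1-k = 2
B^2 mod M = 5^2 mod 251 = 25
Delta = (9 - 7) * 25 mod 251 = 50
New hash = (213 + 50) mod 251 = 12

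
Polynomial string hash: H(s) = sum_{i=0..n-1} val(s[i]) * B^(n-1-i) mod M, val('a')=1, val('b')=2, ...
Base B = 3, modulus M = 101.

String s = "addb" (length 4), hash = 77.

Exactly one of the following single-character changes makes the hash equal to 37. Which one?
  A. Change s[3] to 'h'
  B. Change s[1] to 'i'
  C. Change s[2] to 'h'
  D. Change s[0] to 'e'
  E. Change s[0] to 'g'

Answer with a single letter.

Option A: s[3]='b'->'h', delta=(8-2)*3^0 mod 101 = 6, hash=77+6 mod 101 = 83
Option B: s[1]='d'->'i', delta=(9-4)*3^2 mod 101 = 45, hash=77+45 mod 101 = 21
Option C: s[2]='d'->'h', delta=(8-4)*3^1 mod 101 = 12, hash=77+12 mod 101 = 89
Option D: s[0]='a'->'e', delta=(5-1)*3^3 mod 101 = 7, hash=77+7 mod 101 = 84
Option E: s[0]='a'->'g', delta=(7-1)*3^3 mod 101 = 61, hash=77+61 mod 101 = 37 <-- target

Answer: E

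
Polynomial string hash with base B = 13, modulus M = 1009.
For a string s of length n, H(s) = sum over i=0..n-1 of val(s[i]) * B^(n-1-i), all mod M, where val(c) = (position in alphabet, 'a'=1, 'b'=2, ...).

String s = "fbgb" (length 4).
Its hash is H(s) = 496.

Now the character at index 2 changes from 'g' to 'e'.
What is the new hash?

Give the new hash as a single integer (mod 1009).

Answer: 470

Derivation:
val('g') = 7, val('e') = 5
Position k = 2, exponent = n-1-k = 1
B^1 mod M = 13^1 mod 1009 = 13
Delta = (5 - 7) * 13 mod 1009 = 983
New hash = (496 + 983) mod 1009 = 470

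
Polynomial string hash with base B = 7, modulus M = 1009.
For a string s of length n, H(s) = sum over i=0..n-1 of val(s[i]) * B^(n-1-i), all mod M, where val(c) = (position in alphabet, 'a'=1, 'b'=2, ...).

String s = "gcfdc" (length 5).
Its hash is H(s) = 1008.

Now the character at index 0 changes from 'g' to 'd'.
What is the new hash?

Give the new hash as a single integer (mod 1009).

val('g') = 7, val('d') = 4
Position k = 0, exponent = n-1-k = 4
B^4 mod M = 7^4 mod 1009 = 383
Delta = (4 - 7) * 383 mod 1009 = 869
New hash = (1008 + 869) mod 1009 = 868

Answer: 868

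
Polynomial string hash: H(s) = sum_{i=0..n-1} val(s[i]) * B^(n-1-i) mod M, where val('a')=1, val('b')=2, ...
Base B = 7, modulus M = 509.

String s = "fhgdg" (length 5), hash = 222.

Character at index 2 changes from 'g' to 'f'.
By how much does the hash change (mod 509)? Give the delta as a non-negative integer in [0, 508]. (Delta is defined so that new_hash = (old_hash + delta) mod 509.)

Answer: 460

Derivation:
Delta formula: (val(new) - val(old)) * B^(n-1-k) mod M
  val('f') - val('g') = 6 - 7 = -1
  B^(n-1-k) = 7^2 mod 509 = 49
  Delta = -1 * 49 mod 509 = 460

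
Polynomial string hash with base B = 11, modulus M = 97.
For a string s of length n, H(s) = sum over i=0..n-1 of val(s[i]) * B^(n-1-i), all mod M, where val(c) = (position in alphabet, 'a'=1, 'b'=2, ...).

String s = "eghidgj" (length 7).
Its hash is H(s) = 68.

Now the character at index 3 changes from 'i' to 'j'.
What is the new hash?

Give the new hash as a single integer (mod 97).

val('i') = 9, val('j') = 10
Position k = 3, exponent = n-1-k = 3
B^3 mod M = 11^3 mod 97 = 70
Delta = (10 - 9) * 70 mod 97 = 70
New hash = (68 + 70) mod 97 = 41

Answer: 41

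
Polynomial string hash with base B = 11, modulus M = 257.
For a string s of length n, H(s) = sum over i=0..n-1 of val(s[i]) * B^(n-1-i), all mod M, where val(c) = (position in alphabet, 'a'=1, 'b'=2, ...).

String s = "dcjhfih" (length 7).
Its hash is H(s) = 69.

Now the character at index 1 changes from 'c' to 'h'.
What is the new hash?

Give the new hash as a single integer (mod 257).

val('c') = 3, val('h') = 8
Position k = 1, exponent = n-1-k = 5
B^5 mod M = 11^5 mod 257 = 169
Delta = (8 - 3) * 169 mod 257 = 74
New hash = (69 + 74) mod 257 = 143

Answer: 143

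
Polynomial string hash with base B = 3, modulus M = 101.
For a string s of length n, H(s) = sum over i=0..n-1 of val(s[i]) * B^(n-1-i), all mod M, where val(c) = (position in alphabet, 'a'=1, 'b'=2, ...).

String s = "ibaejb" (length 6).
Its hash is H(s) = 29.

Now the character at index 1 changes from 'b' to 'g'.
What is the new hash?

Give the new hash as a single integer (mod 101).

Answer: 30

Derivation:
val('b') = 2, val('g') = 7
Position k = 1, exponent = n-1-k = 4
B^4 mod M = 3^4 mod 101 = 81
Delta = (7 - 2) * 81 mod 101 = 1
New hash = (29 + 1) mod 101 = 30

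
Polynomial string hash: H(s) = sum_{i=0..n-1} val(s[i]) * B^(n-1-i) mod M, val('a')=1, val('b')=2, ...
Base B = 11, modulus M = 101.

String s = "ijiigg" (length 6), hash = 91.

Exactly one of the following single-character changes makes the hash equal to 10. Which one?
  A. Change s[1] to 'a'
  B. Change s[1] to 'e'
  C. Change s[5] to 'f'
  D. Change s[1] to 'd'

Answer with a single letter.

Option A: s[1]='j'->'a', delta=(1-10)*11^4 mod 101 = 36, hash=91+36 mod 101 = 26
Option B: s[1]='j'->'e', delta=(5-10)*11^4 mod 101 = 20, hash=91+20 mod 101 = 10 <-- target
Option C: s[5]='g'->'f', delta=(6-7)*11^0 mod 101 = 100, hash=91+100 mod 101 = 90
Option D: s[1]='j'->'d', delta=(4-10)*11^4 mod 101 = 24, hash=91+24 mod 101 = 14

Answer: B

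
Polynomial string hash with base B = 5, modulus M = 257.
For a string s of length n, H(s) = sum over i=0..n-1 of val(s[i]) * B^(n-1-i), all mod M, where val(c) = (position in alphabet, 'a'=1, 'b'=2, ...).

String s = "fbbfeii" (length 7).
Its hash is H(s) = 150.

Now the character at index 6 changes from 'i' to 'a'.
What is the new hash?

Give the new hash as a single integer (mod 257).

Answer: 142

Derivation:
val('i') = 9, val('a') = 1
Position k = 6, exponent = n-1-k = 0
B^0 mod M = 5^0 mod 257 = 1
Delta = (1 - 9) * 1 mod 257 = 249
New hash = (150 + 249) mod 257 = 142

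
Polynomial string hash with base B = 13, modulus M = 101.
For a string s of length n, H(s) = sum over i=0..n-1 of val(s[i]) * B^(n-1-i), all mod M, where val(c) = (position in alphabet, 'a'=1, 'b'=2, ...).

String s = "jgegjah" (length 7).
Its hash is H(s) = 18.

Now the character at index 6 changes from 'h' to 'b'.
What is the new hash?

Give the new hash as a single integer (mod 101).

val('h') = 8, val('b') = 2
Position k = 6, exponent = n-1-k = 0
B^0 mod M = 13^0 mod 101 = 1
Delta = (2 - 8) * 1 mod 101 = 95
New hash = (18 + 95) mod 101 = 12

Answer: 12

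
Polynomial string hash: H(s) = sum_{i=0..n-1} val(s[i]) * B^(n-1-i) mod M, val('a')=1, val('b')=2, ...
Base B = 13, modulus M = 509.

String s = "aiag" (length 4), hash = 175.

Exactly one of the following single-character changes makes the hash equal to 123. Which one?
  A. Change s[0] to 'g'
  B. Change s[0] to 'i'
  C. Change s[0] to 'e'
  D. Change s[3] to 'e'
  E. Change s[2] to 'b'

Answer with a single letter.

Answer: A

Derivation:
Option A: s[0]='a'->'g', delta=(7-1)*13^3 mod 509 = 457, hash=175+457 mod 509 = 123 <-- target
Option B: s[0]='a'->'i', delta=(9-1)*13^3 mod 509 = 270, hash=175+270 mod 509 = 445
Option C: s[0]='a'->'e', delta=(5-1)*13^3 mod 509 = 135, hash=175+135 mod 509 = 310
Option D: s[3]='g'->'e', delta=(5-7)*13^0 mod 509 = 507, hash=175+507 mod 509 = 173
Option E: s[2]='a'->'b', delta=(2-1)*13^1 mod 509 = 13, hash=175+13 mod 509 = 188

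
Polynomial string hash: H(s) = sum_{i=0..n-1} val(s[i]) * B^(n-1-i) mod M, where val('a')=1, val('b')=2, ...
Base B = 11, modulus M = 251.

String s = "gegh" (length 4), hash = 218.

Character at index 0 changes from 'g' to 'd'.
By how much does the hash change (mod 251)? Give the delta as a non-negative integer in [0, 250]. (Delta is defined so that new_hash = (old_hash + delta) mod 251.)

Delta formula: (val(new) - val(old)) * B^(n-1-k) mod M
  val('d') - val('g') = 4 - 7 = -3
  B^(n-1-k) = 11^3 mod 251 = 76
  Delta = -3 * 76 mod 251 = 23

Answer: 23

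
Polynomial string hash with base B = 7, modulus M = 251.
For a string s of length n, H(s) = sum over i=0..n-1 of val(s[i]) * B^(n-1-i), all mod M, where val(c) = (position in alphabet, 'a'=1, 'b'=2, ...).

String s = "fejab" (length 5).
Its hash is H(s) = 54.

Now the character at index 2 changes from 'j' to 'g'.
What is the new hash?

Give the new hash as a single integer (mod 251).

val('j') = 10, val('g') = 7
Position k = 2, exponent = n-1-k = 2
B^2 mod M = 7^2 mod 251 = 49
Delta = (7 - 10) * 49 mod 251 = 104
New hash = (54 + 104) mod 251 = 158

Answer: 158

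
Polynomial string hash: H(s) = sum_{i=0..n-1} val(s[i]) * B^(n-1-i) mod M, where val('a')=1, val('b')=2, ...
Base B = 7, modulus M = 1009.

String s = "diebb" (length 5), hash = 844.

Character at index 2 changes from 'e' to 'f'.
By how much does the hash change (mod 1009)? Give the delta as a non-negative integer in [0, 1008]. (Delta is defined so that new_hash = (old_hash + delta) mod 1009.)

Delta formula: (val(new) - val(old)) * B^(n-1-k) mod M
  val('f') - val('e') = 6 - 5 = 1
  B^(n-1-k) = 7^2 mod 1009 = 49
  Delta = 1 * 49 mod 1009 = 49

Answer: 49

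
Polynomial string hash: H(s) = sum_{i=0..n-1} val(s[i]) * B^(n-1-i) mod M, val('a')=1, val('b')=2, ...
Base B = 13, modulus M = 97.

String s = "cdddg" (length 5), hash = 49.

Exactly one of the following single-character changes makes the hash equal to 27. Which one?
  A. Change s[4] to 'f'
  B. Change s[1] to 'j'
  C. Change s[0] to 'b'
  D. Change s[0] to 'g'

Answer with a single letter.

Answer: D

Derivation:
Option A: s[4]='g'->'f', delta=(6-7)*13^0 mod 97 = 96, hash=49+96 mod 97 = 48
Option B: s[1]='d'->'j', delta=(10-4)*13^3 mod 97 = 87, hash=49+87 mod 97 = 39
Option C: s[0]='c'->'b', delta=(2-3)*13^4 mod 97 = 54, hash=49+54 mod 97 = 6
Option D: s[0]='c'->'g', delta=(7-3)*13^4 mod 97 = 75, hash=49+75 mod 97 = 27 <-- target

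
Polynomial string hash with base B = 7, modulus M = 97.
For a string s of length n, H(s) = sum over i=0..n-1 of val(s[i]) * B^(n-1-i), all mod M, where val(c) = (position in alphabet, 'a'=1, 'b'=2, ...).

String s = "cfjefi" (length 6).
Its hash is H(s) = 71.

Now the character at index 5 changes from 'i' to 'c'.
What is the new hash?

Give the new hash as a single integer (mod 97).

Answer: 65

Derivation:
val('i') = 9, val('c') = 3
Position k = 5, exponent = n-1-k = 0
B^0 mod M = 7^0 mod 97 = 1
Delta = (3 - 9) * 1 mod 97 = 91
New hash = (71 + 91) mod 97 = 65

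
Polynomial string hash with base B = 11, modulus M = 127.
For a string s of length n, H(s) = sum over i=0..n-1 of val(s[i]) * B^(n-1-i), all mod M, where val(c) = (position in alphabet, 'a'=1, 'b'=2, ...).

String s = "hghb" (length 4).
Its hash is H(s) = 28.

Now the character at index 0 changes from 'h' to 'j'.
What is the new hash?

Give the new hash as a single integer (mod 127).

val('h') = 8, val('j') = 10
Position k = 0, exponent = n-1-k = 3
B^3 mod M = 11^3 mod 127 = 61
Delta = (10 - 8) * 61 mod 127 = 122
New hash = (28 + 122) mod 127 = 23

Answer: 23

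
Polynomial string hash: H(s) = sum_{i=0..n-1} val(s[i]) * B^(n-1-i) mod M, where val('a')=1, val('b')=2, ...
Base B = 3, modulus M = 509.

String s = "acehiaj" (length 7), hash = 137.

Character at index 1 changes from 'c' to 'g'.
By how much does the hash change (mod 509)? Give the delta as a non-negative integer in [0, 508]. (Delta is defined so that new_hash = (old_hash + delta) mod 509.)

Answer: 463

Derivation:
Delta formula: (val(new) - val(old)) * B^(n-1-k) mod M
  val('g') - val('c') = 7 - 3 = 4
  B^(n-1-k) = 3^5 mod 509 = 243
  Delta = 4 * 243 mod 509 = 463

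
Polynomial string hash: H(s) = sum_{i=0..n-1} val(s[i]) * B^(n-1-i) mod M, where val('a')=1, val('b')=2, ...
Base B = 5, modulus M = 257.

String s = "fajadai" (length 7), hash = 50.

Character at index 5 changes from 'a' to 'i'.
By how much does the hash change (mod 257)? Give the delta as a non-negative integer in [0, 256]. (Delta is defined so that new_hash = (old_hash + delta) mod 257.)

Delta formula: (val(new) - val(old)) * B^(n-1-k) mod M
  val('i') - val('a') = 9 - 1 = 8
  B^(n-1-k) = 5^1 mod 257 = 5
  Delta = 8 * 5 mod 257 = 40

Answer: 40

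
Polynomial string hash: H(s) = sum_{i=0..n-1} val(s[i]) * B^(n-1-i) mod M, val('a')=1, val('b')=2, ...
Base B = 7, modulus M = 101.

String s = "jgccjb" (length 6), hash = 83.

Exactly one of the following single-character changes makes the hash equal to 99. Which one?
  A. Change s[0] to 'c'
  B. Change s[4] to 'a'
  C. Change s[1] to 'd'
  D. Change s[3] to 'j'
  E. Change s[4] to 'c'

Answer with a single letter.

Option A: s[0]='j'->'c', delta=(3-10)*7^5 mod 101 = 16, hash=83+16 mod 101 = 99 <-- target
Option B: s[4]='j'->'a', delta=(1-10)*7^1 mod 101 = 38, hash=83+38 mod 101 = 20
Option C: s[1]='g'->'d', delta=(4-7)*7^4 mod 101 = 69, hash=83+69 mod 101 = 51
Option D: s[3]='c'->'j', delta=(10-3)*7^2 mod 101 = 40, hash=83+40 mod 101 = 22
Option E: s[4]='j'->'c', delta=(3-10)*7^1 mod 101 = 52, hash=83+52 mod 101 = 34

Answer: A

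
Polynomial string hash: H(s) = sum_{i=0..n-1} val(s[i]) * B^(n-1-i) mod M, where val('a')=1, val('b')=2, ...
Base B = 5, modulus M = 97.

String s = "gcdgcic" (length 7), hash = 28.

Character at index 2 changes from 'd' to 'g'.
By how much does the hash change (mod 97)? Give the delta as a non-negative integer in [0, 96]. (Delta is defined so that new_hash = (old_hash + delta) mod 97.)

Delta formula: (val(new) - val(old)) * B^(n-1-k) mod M
  val('g') - val('d') = 7 - 4 = 3
  B^(n-1-k) = 5^4 mod 97 = 43
  Delta = 3 * 43 mod 97 = 32

Answer: 32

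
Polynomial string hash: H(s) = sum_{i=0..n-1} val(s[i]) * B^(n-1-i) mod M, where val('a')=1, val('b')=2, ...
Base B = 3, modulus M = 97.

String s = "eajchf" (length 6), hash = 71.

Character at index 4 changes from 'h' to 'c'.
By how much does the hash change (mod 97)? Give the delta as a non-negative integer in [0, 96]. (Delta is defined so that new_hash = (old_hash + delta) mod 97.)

Answer: 82

Derivation:
Delta formula: (val(new) - val(old)) * B^(n-1-k) mod M
  val('c') - val('h') = 3 - 8 = -5
  B^(n-1-k) = 3^1 mod 97 = 3
  Delta = -5 * 3 mod 97 = 82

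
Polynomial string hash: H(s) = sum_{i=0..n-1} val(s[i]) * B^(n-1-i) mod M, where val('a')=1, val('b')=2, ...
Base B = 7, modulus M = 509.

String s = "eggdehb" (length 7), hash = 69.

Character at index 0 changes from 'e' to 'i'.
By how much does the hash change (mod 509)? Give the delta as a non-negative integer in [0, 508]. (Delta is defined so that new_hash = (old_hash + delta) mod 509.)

Answer: 280

Derivation:
Delta formula: (val(new) - val(old)) * B^(n-1-k) mod M
  val('i') - val('e') = 9 - 5 = 4
  B^(n-1-k) = 7^6 mod 509 = 70
  Delta = 4 * 70 mod 509 = 280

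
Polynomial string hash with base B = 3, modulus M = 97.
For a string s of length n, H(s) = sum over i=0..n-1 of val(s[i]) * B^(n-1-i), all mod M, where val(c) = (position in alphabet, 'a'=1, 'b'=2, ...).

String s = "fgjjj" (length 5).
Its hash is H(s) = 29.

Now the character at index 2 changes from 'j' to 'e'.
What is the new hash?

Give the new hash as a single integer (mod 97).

val('j') = 10, val('e') = 5
Position k = 2, exponent = n-1-k = 2
B^2 mod M = 3^2 mod 97 = 9
Delta = (5 - 10) * 9 mod 97 = 52
New hash = (29 + 52) mod 97 = 81

Answer: 81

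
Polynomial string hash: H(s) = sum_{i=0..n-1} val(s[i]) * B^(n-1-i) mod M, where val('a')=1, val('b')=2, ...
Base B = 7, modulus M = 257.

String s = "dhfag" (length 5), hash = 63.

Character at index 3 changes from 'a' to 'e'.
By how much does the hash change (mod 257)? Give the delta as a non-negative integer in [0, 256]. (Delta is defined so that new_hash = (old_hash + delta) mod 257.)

Answer: 28

Derivation:
Delta formula: (val(new) - val(old)) * B^(n-1-k) mod M
  val('e') - val('a') = 5 - 1 = 4
  B^(n-1-k) = 7^1 mod 257 = 7
  Delta = 4 * 7 mod 257 = 28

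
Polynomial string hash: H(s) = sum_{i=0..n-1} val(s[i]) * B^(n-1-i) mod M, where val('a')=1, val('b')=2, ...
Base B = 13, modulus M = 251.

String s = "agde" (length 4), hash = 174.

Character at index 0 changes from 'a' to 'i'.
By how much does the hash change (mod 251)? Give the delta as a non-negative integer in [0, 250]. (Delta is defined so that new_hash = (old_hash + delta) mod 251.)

Answer: 6

Derivation:
Delta formula: (val(new) - val(old)) * B^(n-1-k) mod M
  val('i') - val('a') = 9 - 1 = 8
  B^(n-1-k) = 13^3 mod 251 = 189
  Delta = 8 * 189 mod 251 = 6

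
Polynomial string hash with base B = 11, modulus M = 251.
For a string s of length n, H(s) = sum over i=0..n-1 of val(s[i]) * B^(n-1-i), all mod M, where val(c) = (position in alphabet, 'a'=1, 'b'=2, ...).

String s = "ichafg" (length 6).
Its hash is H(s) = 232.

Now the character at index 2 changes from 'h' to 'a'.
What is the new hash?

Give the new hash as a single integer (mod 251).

val('h') = 8, val('a') = 1
Position k = 2, exponent = n-1-k = 3
B^3 mod M = 11^3 mod 251 = 76
Delta = (1 - 8) * 76 mod 251 = 221
New hash = (232 + 221) mod 251 = 202

Answer: 202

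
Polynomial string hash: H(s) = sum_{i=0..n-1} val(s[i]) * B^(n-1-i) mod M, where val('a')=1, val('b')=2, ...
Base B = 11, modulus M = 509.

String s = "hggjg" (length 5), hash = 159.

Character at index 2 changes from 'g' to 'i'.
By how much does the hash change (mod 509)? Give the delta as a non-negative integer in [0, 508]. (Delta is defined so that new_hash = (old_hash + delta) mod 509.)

Answer: 242

Derivation:
Delta formula: (val(new) - val(old)) * B^(n-1-k) mod M
  val('i') - val('g') = 9 - 7 = 2
  B^(n-1-k) = 11^2 mod 509 = 121
  Delta = 2 * 121 mod 509 = 242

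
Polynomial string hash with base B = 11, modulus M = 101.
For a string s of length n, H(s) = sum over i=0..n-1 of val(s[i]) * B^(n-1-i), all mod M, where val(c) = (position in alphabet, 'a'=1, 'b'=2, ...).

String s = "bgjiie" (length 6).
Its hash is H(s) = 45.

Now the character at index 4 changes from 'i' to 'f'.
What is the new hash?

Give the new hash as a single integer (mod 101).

val('i') = 9, val('f') = 6
Position k = 4, exponent = n-1-k = 1
B^1 mod M = 11^1 mod 101 = 11
Delta = (6 - 9) * 11 mod 101 = 68
New hash = (45 + 68) mod 101 = 12

Answer: 12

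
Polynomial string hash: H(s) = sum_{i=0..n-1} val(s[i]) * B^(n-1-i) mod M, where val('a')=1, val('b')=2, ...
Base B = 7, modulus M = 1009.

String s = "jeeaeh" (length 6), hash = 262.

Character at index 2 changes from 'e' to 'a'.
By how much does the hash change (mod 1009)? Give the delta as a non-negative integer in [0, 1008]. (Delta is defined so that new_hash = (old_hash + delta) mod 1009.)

Delta formula: (val(new) - val(old)) * B^(n-1-k) mod M
  val('a') - val('e') = 1 - 5 = -4
  B^(n-1-k) = 7^3 mod 1009 = 343
  Delta = -4 * 343 mod 1009 = 646

Answer: 646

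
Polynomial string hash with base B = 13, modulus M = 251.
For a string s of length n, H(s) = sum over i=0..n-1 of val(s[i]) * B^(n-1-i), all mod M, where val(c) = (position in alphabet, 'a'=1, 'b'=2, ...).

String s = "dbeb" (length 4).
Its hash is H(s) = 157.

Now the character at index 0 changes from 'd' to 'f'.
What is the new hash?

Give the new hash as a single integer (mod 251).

val('d') = 4, val('f') = 6
Position k = 0, exponent = n-1-k = 3
B^3 mod M = 13^3 mod 251 = 189
Delta = (6 - 4) * 189 mod 251 = 127
New hash = (157 + 127) mod 251 = 33

Answer: 33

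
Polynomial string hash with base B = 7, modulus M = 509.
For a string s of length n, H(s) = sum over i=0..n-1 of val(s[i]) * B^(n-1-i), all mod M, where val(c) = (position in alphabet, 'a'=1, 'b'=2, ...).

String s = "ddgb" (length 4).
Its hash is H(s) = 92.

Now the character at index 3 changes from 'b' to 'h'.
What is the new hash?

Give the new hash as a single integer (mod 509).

Answer: 98

Derivation:
val('b') = 2, val('h') = 8
Position k = 3, exponent = n-1-k = 0
B^0 mod M = 7^0 mod 509 = 1
Delta = (8 - 2) * 1 mod 509 = 6
New hash = (92 + 6) mod 509 = 98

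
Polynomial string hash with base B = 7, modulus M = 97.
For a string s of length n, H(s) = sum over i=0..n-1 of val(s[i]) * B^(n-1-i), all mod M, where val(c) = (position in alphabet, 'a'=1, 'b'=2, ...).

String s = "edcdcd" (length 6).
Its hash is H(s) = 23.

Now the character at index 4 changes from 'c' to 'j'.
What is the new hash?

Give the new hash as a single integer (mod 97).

val('c') = 3, val('j') = 10
Position k = 4, exponent = n-1-k = 1
B^1 mod M = 7^1 mod 97 = 7
Delta = (10 - 3) * 7 mod 97 = 49
New hash = (23 + 49) mod 97 = 72

Answer: 72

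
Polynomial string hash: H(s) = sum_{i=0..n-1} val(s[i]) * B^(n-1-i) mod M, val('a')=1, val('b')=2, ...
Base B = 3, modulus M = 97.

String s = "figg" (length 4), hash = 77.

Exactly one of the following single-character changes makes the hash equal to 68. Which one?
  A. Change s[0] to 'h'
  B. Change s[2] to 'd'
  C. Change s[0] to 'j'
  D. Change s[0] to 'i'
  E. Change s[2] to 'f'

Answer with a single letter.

Option A: s[0]='f'->'h', delta=(8-6)*3^3 mod 97 = 54, hash=77+54 mod 97 = 34
Option B: s[2]='g'->'d', delta=(4-7)*3^1 mod 97 = 88, hash=77+88 mod 97 = 68 <-- target
Option C: s[0]='f'->'j', delta=(10-6)*3^3 mod 97 = 11, hash=77+11 mod 97 = 88
Option D: s[0]='f'->'i', delta=(9-6)*3^3 mod 97 = 81, hash=77+81 mod 97 = 61
Option E: s[2]='g'->'f', delta=(6-7)*3^1 mod 97 = 94, hash=77+94 mod 97 = 74

Answer: B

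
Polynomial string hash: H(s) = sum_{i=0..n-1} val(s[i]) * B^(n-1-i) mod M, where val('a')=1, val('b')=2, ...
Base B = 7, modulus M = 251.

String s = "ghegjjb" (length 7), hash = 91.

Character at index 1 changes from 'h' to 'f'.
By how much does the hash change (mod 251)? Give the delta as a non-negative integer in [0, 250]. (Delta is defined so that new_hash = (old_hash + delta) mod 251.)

Delta formula: (val(new) - val(old)) * B^(n-1-k) mod M
  val('f') - val('h') = 6 - 8 = -2
  B^(n-1-k) = 7^5 mod 251 = 241
  Delta = -2 * 241 mod 251 = 20

Answer: 20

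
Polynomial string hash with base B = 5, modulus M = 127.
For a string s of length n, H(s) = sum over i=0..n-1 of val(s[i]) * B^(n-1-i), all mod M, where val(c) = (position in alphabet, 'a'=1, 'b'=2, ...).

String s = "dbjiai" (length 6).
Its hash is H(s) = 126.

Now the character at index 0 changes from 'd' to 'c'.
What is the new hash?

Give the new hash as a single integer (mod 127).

val('d') = 4, val('c') = 3
Position k = 0, exponent = n-1-k = 5
B^5 mod M = 5^5 mod 127 = 77
Delta = (3 - 4) * 77 mod 127 = 50
New hash = (126 + 50) mod 127 = 49

Answer: 49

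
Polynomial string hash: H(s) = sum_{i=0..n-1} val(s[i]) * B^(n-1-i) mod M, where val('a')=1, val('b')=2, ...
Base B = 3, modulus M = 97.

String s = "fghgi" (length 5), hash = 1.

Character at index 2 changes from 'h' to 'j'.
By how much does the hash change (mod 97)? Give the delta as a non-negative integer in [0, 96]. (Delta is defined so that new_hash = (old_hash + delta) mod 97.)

Answer: 18

Derivation:
Delta formula: (val(new) - val(old)) * B^(n-1-k) mod M
  val('j') - val('h') = 10 - 8 = 2
  B^(n-1-k) = 3^2 mod 97 = 9
  Delta = 2 * 9 mod 97 = 18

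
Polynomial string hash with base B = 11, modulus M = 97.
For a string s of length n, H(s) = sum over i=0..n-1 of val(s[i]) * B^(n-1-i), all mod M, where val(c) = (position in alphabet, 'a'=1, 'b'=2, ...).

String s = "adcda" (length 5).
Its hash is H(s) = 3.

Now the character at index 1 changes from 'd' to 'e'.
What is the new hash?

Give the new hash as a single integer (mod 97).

val('d') = 4, val('e') = 5
Position k = 1, exponent = n-1-k = 3
B^3 mod M = 11^3 mod 97 = 70
Delta = (5 - 4) * 70 mod 97 = 70
New hash = (3 + 70) mod 97 = 73

Answer: 73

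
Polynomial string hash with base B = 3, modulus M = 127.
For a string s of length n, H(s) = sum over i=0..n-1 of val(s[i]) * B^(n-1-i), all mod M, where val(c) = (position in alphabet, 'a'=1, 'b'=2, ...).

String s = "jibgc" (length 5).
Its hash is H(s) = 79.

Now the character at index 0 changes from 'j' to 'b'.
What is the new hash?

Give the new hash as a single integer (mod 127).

Answer: 66

Derivation:
val('j') = 10, val('b') = 2
Position k = 0, exponent = n-1-k = 4
B^4 mod M = 3^4 mod 127 = 81
Delta = (2 - 10) * 81 mod 127 = 114
New hash = (79 + 114) mod 127 = 66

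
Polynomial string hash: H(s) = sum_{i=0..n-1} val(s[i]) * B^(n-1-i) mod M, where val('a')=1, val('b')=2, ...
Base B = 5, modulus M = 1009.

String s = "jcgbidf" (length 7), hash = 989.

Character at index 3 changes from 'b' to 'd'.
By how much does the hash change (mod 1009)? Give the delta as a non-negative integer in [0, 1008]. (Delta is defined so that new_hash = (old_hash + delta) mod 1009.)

Delta formula: (val(new) - val(old)) * B^(n-1-k) mod M
  val('d') - val('b') = 4 - 2 = 2
  B^(n-1-k) = 5^3 mod 1009 = 125
  Delta = 2 * 125 mod 1009 = 250

Answer: 250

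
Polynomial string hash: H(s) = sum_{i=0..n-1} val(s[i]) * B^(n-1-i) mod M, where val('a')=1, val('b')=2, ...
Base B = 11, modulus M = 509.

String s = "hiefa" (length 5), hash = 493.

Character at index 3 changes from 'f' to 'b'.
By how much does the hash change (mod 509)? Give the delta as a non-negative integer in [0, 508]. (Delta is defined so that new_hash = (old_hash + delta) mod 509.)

Answer: 465

Derivation:
Delta formula: (val(new) - val(old)) * B^(n-1-k) mod M
  val('b') - val('f') = 2 - 6 = -4
  B^(n-1-k) = 11^1 mod 509 = 11
  Delta = -4 * 11 mod 509 = 465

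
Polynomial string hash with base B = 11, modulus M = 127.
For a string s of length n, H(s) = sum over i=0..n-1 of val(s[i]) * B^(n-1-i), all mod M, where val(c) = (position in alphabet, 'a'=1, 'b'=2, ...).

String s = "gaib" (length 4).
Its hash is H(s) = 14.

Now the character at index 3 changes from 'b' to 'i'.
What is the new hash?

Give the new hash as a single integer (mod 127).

Answer: 21

Derivation:
val('b') = 2, val('i') = 9
Position k = 3, exponent = n-1-k = 0
B^0 mod M = 11^0 mod 127 = 1
Delta = (9 - 2) * 1 mod 127 = 7
New hash = (14 + 7) mod 127 = 21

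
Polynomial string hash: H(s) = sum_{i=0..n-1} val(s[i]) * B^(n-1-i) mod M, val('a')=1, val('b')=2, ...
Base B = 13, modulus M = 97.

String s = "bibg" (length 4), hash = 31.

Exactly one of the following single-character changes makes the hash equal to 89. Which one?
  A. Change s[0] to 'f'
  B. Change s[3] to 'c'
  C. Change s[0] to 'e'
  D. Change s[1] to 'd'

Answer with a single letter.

Option A: s[0]='b'->'f', delta=(6-2)*13^3 mod 97 = 58, hash=31+58 mod 97 = 89 <-- target
Option B: s[3]='g'->'c', delta=(3-7)*13^0 mod 97 = 93, hash=31+93 mod 97 = 27
Option C: s[0]='b'->'e', delta=(5-2)*13^3 mod 97 = 92, hash=31+92 mod 97 = 26
Option D: s[1]='i'->'d', delta=(4-9)*13^2 mod 97 = 28, hash=31+28 mod 97 = 59

Answer: A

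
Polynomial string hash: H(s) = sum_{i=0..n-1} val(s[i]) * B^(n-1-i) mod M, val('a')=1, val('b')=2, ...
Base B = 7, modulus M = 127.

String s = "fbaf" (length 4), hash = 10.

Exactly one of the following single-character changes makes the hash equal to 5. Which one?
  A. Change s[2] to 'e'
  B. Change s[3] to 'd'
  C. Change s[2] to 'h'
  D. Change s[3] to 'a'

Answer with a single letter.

Answer: D

Derivation:
Option A: s[2]='a'->'e', delta=(5-1)*7^1 mod 127 = 28, hash=10+28 mod 127 = 38
Option B: s[3]='f'->'d', delta=(4-6)*7^0 mod 127 = 125, hash=10+125 mod 127 = 8
Option C: s[2]='a'->'h', delta=(8-1)*7^1 mod 127 = 49, hash=10+49 mod 127 = 59
Option D: s[3]='f'->'a', delta=(1-6)*7^0 mod 127 = 122, hash=10+122 mod 127 = 5 <-- target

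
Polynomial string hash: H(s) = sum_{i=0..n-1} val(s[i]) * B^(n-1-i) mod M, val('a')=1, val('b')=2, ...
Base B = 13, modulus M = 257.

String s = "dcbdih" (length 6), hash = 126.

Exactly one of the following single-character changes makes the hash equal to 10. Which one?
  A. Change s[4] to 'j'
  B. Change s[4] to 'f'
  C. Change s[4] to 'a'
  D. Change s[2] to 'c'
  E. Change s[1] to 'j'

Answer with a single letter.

Option A: s[4]='i'->'j', delta=(10-9)*13^1 mod 257 = 13, hash=126+13 mod 257 = 139
Option B: s[4]='i'->'f', delta=(6-9)*13^1 mod 257 = 218, hash=126+218 mod 257 = 87
Option C: s[4]='i'->'a', delta=(1-9)*13^1 mod 257 = 153, hash=126+153 mod 257 = 22
Option D: s[2]='b'->'c', delta=(3-2)*13^3 mod 257 = 141, hash=126+141 mod 257 = 10 <-- target
Option E: s[1]='c'->'j', delta=(10-3)*13^4 mod 257 = 238, hash=126+238 mod 257 = 107

Answer: D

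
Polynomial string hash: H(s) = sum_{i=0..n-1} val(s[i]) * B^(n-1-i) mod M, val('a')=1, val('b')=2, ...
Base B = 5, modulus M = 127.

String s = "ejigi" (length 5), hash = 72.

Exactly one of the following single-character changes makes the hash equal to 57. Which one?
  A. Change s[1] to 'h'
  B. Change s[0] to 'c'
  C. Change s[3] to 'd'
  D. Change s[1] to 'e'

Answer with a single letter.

Answer: C

Derivation:
Option A: s[1]='j'->'h', delta=(8-10)*5^3 mod 127 = 4, hash=72+4 mod 127 = 76
Option B: s[0]='e'->'c', delta=(3-5)*5^4 mod 127 = 20, hash=72+20 mod 127 = 92
Option C: s[3]='g'->'d', delta=(4-7)*5^1 mod 127 = 112, hash=72+112 mod 127 = 57 <-- target
Option D: s[1]='j'->'e', delta=(5-10)*5^3 mod 127 = 10, hash=72+10 mod 127 = 82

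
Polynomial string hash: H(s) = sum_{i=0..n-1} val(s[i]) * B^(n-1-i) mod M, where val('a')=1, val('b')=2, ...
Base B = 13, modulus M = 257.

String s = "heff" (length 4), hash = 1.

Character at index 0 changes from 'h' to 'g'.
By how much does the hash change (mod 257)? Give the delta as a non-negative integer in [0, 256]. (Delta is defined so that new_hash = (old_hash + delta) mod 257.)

Delta formula: (val(new) - val(old)) * B^(n-1-k) mod M
  val('g') - val('h') = 7 - 8 = -1
  B^(n-1-k) = 13^3 mod 257 = 141
  Delta = -1 * 141 mod 257 = 116

Answer: 116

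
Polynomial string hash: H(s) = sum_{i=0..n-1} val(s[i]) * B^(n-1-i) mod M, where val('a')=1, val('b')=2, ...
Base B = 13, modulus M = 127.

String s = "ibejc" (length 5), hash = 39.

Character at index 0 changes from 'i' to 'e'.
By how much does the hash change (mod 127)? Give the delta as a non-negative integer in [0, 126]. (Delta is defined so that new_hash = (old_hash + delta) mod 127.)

Answer: 56

Derivation:
Delta formula: (val(new) - val(old)) * B^(n-1-k) mod M
  val('e') - val('i') = 5 - 9 = -4
  B^(n-1-k) = 13^4 mod 127 = 113
  Delta = -4 * 113 mod 127 = 56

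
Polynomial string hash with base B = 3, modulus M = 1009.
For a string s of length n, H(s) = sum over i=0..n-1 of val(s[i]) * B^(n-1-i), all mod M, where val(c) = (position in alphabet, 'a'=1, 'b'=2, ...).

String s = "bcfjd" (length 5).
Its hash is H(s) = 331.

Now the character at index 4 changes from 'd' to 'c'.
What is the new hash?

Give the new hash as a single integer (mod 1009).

val('d') = 4, val('c') = 3
Position k = 4, exponent = n-1-k = 0
B^0 mod M = 3^0 mod 1009 = 1
Delta = (3 - 4) * 1 mod 1009 = 1008
New hash = (331 + 1008) mod 1009 = 330

Answer: 330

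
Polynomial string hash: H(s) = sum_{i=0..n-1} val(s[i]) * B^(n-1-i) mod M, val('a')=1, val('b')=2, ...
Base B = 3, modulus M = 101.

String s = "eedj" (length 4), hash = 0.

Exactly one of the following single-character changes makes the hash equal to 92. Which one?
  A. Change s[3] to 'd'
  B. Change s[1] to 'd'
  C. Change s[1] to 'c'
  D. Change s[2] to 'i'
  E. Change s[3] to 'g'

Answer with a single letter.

Answer: B

Derivation:
Option A: s[3]='j'->'d', delta=(4-10)*3^0 mod 101 = 95, hash=0+95 mod 101 = 95
Option B: s[1]='e'->'d', delta=(4-5)*3^2 mod 101 = 92, hash=0+92 mod 101 = 92 <-- target
Option C: s[1]='e'->'c', delta=(3-5)*3^2 mod 101 = 83, hash=0+83 mod 101 = 83
Option D: s[2]='d'->'i', delta=(9-4)*3^1 mod 101 = 15, hash=0+15 mod 101 = 15
Option E: s[3]='j'->'g', delta=(7-10)*3^0 mod 101 = 98, hash=0+98 mod 101 = 98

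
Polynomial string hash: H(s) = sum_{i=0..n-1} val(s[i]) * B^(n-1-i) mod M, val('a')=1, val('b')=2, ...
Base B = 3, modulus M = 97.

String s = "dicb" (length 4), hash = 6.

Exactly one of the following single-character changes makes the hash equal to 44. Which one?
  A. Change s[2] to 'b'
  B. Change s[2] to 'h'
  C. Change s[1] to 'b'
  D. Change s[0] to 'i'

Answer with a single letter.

Answer: D

Derivation:
Option A: s[2]='c'->'b', delta=(2-3)*3^1 mod 97 = 94, hash=6+94 mod 97 = 3
Option B: s[2]='c'->'h', delta=(8-3)*3^1 mod 97 = 15, hash=6+15 mod 97 = 21
Option C: s[1]='i'->'b', delta=(2-9)*3^2 mod 97 = 34, hash=6+34 mod 97 = 40
Option D: s[0]='d'->'i', delta=(9-4)*3^3 mod 97 = 38, hash=6+38 mod 97 = 44 <-- target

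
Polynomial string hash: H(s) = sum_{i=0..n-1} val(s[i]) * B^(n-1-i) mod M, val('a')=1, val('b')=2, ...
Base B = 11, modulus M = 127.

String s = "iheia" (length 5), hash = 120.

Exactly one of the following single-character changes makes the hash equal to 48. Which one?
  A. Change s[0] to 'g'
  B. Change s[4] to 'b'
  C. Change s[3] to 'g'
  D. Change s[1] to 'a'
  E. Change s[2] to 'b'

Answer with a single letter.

Answer: A

Derivation:
Option A: s[0]='i'->'g', delta=(7-9)*11^4 mod 127 = 55, hash=120+55 mod 127 = 48 <-- target
Option B: s[4]='a'->'b', delta=(2-1)*11^0 mod 127 = 1, hash=120+1 mod 127 = 121
Option C: s[3]='i'->'g', delta=(7-9)*11^1 mod 127 = 105, hash=120+105 mod 127 = 98
Option D: s[1]='h'->'a', delta=(1-8)*11^3 mod 127 = 81, hash=120+81 mod 127 = 74
Option E: s[2]='e'->'b', delta=(2-5)*11^2 mod 127 = 18, hash=120+18 mod 127 = 11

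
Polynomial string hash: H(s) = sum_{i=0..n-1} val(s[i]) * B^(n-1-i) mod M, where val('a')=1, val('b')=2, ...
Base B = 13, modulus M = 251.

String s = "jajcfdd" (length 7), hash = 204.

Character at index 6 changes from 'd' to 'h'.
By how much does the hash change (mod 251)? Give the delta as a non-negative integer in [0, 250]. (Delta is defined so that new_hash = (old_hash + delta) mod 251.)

Answer: 4

Derivation:
Delta formula: (val(new) - val(old)) * B^(n-1-k) mod M
  val('h') - val('d') = 8 - 4 = 4
  B^(n-1-k) = 13^0 mod 251 = 1
  Delta = 4 * 1 mod 251 = 4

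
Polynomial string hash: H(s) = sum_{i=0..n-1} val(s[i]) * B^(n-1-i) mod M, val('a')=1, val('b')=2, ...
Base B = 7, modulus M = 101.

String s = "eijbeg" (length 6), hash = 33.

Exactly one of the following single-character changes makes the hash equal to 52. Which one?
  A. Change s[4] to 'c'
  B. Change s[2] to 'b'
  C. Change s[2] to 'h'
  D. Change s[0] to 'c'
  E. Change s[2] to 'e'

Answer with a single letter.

Option A: s[4]='e'->'c', delta=(3-5)*7^1 mod 101 = 87, hash=33+87 mod 101 = 19
Option B: s[2]='j'->'b', delta=(2-10)*7^3 mod 101 = 84, hash=33+84 mod 101 = 16
Option C: s[2]='j'->'h', delta=(8-10)*7^3 mod 101 = 21, hash=33+21 mod 101 = 54
Option D: s[0]='e'->'c', delta=(3-5)*7^5 mod 101 = 19, hash=33+19 mod 101 = 52 <-- target
Option E: s[2]='j'->'e', delta=(5-10)*7^3 mod 101 = 2, hash=33+2 mod 101 = 35

Answer: D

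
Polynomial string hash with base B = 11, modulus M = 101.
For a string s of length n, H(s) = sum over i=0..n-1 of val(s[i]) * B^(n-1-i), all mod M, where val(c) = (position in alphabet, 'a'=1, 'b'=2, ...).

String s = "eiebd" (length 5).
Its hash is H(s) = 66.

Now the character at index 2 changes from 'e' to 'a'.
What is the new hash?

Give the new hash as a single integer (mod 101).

Answer: 87

Derivation:
val('e') = 5, val('a') = 1
Position k = 2, exponent = n-1-k = 2
B^2 mod M = 11^2 mod 101 = 20
Delta = (1 - 5) * 20 mod 101 = 21
New hash = (66 + 21) mod 101 = 87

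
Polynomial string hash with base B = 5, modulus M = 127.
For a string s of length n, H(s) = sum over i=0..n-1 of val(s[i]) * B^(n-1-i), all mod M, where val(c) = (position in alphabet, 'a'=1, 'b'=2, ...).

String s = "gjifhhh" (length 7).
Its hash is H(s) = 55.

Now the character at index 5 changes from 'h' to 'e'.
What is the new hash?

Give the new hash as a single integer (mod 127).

Answer: 40

Derivation:
val('h') = 8, val('e') = 5
Position k = 5, exponent = n-1-k = 1
B^1 mod M = 5^1 mod 127 = 5
Delta = (5 - 8) * 5 mod 127 = 112
New hash = (55 + 112) mod 127 = 40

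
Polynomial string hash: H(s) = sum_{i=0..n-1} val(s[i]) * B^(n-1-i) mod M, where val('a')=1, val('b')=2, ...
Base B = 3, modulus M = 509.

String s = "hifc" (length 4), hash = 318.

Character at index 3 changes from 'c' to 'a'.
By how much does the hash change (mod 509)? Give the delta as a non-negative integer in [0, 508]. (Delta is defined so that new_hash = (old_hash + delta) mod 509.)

Delta formula: (val(new) - val(old)) * B^(n-1-k) mod M
  val('a') - val('c') = 1 - 3 = -2
  B^(n-1-k) = 3^0 mod 509 = 1
  Delta = -2 * 1 mod 509 = 507

Answer: 507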